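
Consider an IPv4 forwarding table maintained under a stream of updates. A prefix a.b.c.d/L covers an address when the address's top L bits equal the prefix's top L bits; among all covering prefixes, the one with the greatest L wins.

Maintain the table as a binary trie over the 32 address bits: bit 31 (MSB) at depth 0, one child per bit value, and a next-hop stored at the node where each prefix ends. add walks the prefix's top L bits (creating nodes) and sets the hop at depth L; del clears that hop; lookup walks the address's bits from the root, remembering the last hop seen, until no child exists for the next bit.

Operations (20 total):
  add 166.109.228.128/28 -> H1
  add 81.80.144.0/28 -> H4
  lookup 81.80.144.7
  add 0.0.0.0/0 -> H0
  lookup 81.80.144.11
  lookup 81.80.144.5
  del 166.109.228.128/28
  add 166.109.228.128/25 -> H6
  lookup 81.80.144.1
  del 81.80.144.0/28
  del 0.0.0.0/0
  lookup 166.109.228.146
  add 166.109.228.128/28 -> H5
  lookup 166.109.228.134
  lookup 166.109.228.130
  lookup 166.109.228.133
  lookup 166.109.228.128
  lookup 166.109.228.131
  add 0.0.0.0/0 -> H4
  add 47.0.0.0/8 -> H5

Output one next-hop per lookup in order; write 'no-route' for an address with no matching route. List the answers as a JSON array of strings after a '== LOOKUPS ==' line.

Apply in order:
  + 166.109.228.128/28 (H1) depth=28
  + 81.80.144.0/28 (H4) depth=28
  lookup 81.80.144.7: bits 0101000101010000100100000000 walk d0:-→d1:-→d2:-→d3:-→d4:-→d5:-→d6:-→d7:-→d8:-→d9:-→d10:-→d11:-→d12:-→d13:-→d14:-→d15:-→d16:-→d17:-→d18:-→d19:-→d20:-→d21:-→d22:-→d23:-→d24:-→d25:-→d26:-→d27:-→d28:H4 -> H4
  + 0.0.0.0/0 (H0) depth=0
  lookup 81.80.144.11: bits 0101000101010000100100000000 walk d0:H0→d1:-→d2:-→d3:-→d4:-→d5:-→d6:-→d7:-→d8:-→d9:-→d10:-→d11:-→d12:-→d13:-→d14:-→d15:-→d16:-→d17:-→d18:-→d19:-→d20:-→d21:-→d22:-→d23:-→d24:-→d25:-→d26:-→d27:-→d28:H4 -> H4
  lookup 81.80.144.5: bits 0101000101010000100100000000 walk d0:H0→d1:-→d2:-→d3:-→d4:-→d5:-→d6:-→d7:-→d8:-→d9:-→d10:-→d11:-→d12:-→d13:-→d14:-→d15:-→d16:-→d17:-→d18:-→d19:-→d20:-→d21:-→d22:-→d23:-→d24:-→d25:-→d26:-→d27:-→d28:H4 -> H4
  - 166.109.228.128/28 clear@28
  + 166.109.228.128/25 (H6) depth=25
  lookup 81.80.144.1: bits 0101000101010000100100000000 walk d0:H0→d1:-→d2:-→d3:-→d4:-→d5:-→d6:-→d7:-→d8:-→d9:-→d10:-→d11:-→d12:-→d13:-→d14:-→d15:-→d16:-→d17:-→d18:-→d19:-→d20:-→d21:-→d22:-→d23:-→d24:-→d25:-→d26:-→d27:-→d28:H4 -> H4
  - 81.80.144.0/28 clear@28
  - 0.0.0.0/0 clear@0
  lookup 166.109.228.146: bits 101001100110110111100100100 walk d0:-→d1:-→d2:-→d3:-→d4:-→d5:-→d6:-→d7:-→d8:-→d9:-→d10:-→d11:-→d12:-→d13:-→d14:-→d15:-→d16:-→d17:-→d18:-→d19:-→d20:-→d21:-→d22:-→d23:-→d24:-→d25:H6→d26:-→d27:- -> H6
  + 166.109.228.128/28 (H5) depth=28
  lookup 166.109.228.134: bits 1010011001101101111001001000 walk d0:-→d1:-→d2:-→d3:-→d4:-→d5:-→d6:-→d7:-→d8:-→d9:-→d10:-→d11:-→d12:-→d13:-→d14:-→d15:-→d16:-→d17:-→d18:-→d19:-→d20:-→d21:-→d22:-→d23:-→d24:-→d25:H6→d26:-→d27:-→d28:H5 -> H5
  lookup 166.109.228.130: bits 1010011001101101111001001000 walk d0:-→d1:-→d2:-→d3:-→d4:-→d5:-→d6:-→d7:-→d8:-→d9:-→d10:-→d11:-→d12:-→d13:-→d14:-→d15:-→d16:-→d17:-→d18:-→d19:-→d20:-→d21:-→d22:-→d23:-→d24:-→d25:H6→d26:-→d27:-→d28:H5 -> H5
  lookup 166.109.228.133: bits 1010011001101101111001001000 walk d0:-→d1:-→d2:-→d3:-→d4:-→d5:-→d6:-→d7:-→d8:-→d9:-→d10:-→d11:-→d12:-→d13:-→d14:-→d15:-→d16:-→d17:-→d18:-→d19:-→d20:-→d21:-→d22:-→d23:-→d24:-→d25:H6→d26:-→d27:-→d28:H5 -> H5
  lookup 166.109.228.128: bits 1010011001101101111001001000 walk d0:-→d1:-→d2:-→d3:-→d4:-→d5:-→d6:-→d7:-→d8:-→d9:-→d10:-→d11:-→d12:-→d13:-→d14:-→d15:-→d16:-→d17:-→d18:-→d19:-→d20:-→d21:-→d22:-→d23:-→d24:-→d25:H6→d26:-→d27:-→d28:H5 -> H5
  lookup 166.109.228.131: bits 1010011001101101111001001000 walk d0:-→d1:-→d2:-→d3:-→d4:-→d5:-→d6:-→d7:-→d8:-→d9:-→d10:-→d11:-→d12:-→d13:-→d14:-→d15:-→d16:-→d17:-→d18:-→d19:-→d20:-→d21:-→d22:-→d23:-→d24:-→d25:H6→d26:-→d27:-→d28:H5 -> H5
  + 0.0.0.0/0 (H4) depth=0
  + 47.0.0.0/8 (H5) depth=8

== LOOKUPS ==
["H4","H4","H4","H4","H6","H5","H5","H5","H5","H5"]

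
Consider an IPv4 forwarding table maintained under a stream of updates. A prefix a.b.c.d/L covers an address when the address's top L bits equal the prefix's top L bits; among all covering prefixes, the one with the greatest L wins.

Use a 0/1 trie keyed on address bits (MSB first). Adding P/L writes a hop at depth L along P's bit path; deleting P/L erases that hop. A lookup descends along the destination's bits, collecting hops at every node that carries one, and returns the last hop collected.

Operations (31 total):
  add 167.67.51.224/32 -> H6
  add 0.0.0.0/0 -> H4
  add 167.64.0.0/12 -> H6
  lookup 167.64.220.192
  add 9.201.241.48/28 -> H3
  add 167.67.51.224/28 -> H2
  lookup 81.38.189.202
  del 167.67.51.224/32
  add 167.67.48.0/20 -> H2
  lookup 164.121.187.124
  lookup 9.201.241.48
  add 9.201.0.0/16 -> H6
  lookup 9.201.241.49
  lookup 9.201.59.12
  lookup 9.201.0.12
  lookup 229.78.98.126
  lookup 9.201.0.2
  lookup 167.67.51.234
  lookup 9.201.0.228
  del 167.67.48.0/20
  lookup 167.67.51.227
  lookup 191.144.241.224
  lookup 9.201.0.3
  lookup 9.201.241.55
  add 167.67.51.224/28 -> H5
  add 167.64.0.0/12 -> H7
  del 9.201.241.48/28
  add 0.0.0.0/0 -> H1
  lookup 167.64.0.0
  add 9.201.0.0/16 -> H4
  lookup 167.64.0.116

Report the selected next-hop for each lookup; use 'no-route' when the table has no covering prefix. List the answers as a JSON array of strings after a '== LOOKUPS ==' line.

Trace:
  + 167.67.51.224/32 (H6) depth=32
  + 0.0.0.0/0 (H4) depth=0
  + 167.64.0.0/12 (H6) depth=12
  ? 167.64.220.192  path d0:H4→d1:-→d2:-→d3:-→d4:-→d5:-→d6:-→d7:-→d8:-→d9:-→d10:-→d11:-→d12:H6→d13:-→d14:-  best=H6
  + 9.201.241.48/28 (H3) depth=28
  + 167.67.51.224/28 (H2) depth=28
  ? 81.38.189.202  path d0:H4→d1:-  best=H4
  - 167.67.51.224/32 clear@32
  + 167.67.48.0/20 (H2) depth=20
  ? 164.121.187.124  path d0:H4→d1:-→d2:-→d3:-→d4:-→d5:-→d6:-  best=H4
  ? 9.201.241.48  path d0:H4→d1:-→d2:-→d3:-→d4:-→d5:-→d6:-→d7:-→d8:-→d9:-→d10:-→d11:-→d12:-→d13:-→d14:-→d15:-→d16:-→d17:-→d18:-→d19:-→d20:-→d21:-→d22:-→d23:-→d24:-→d25:-→d26:-→d27:-→d28:H3  best=H3
  + 9.201.0.0/16 (H6) depth=16
  ? 9.201.241.49  path d0:H4→d1:-→d2:-→d3:-→d4:-→d5:-→d6:-→d7:-→d8:-→d9:-→d10:-→d11:-→d12:-→d13:-→d14:-→d15:-→d16:H6→d17:-→d18:-→d19:-→d20:-→d21:-→d22:-→d23:-→d24:-→d25:-→d26:-→d27:-→d28:H3  best=H3
  ? 9.201.59.12  path d0:H4→d1:-→d2:-→d3:-→d4:-→d5:-→d6:-→d7:-→d8:-→d9:-→d10:-→d11:-→d12:-→d13:-→d14:-→d15:-→d16:H6  best=H6
  ? 9.201.0.12  path d0:H4→d1:-→d2:-→d3:-→d4:-→d5:-→d6:-→d7:-→d8:-→d9:-→d10:-→d11:-→d12:-→d13:-→d14:-→d15:-→d16:H6  best=H6
  ? 229.78.98.126  path d0:H4→d1:-  best=H4
  ? 9.201.0.2  path d0:H4→d1:-→d2:-→d3:-→d4:-→d5:-→d6:-→d7:-→d8:-→d9:-→d10:-→d11:-→d12:-→d13:-→d14:-→d15:-→d16:H6  best=H6
  ? 167.67.51.234  path d0:H4→d1:-→d2:-→d3:-→d4:-→d5:-→d6:-→d7:-→d8:-→d9:-→d10:-→d11:-→d12:H6→d13:-→d14:-→d15:-→d16:-→d17:-→d18:-→d19:-→d20:H2→d21:-→d22:-→d23:-→d24:-→d25:-→d26:-→d27:-→d28:H2  best=H2
  ? 9.201.0.228  path d0:H4→d1:-→d2:-→d3:-→d4:-→d5:-→d6:-→d7:-→d8:-→d9:-→d10:-→d11:-→d12:-→d13:-→d14:-→d15:-→d16:H6  best=H6
  - 167.67.48.0/20 clear@20
  ? 167.67.51.227  path d0:H4→d1:-→d2:-→d3:-→d4:-→d5:-→d6:-→d7:-→d8:-→d9:-→d10:-→d11:-→d12:H6→d13:-→d14:-→d15:-→d16:-→d17:-→d18:-→d19:-→d20:-→d21:-→d22:-→d23:-→d24:-→d25:-→d26:-→d27:-→d28:H2→d29:-→d30:-  best=H2
  ? 191.144.241.224  path d0:H4→d1:-→d2:-→d3:-  best=H4
  ? 9.201.0.3  path d0:H4→d1:-→d2:-→d3:-→d4:-→d5:-→d6:-→d7:-→d8:-→d9:-→d10:-→d11:-→d12:-→d13:-→d14:-→d15:-→d16:H6  best=H6
  ? 9.201.241.55  path d0:H4→d1:-→d2:-→d3:-→d4:-→d5:-→d6:-→d7:-→d8:-→d9:-→d10:-→d11:-→d12:-→d13:-→d14:-→d15:-→d16:H6→d17:-→d18:-→d19:-→d20:-→d21:-→d22:-→d23:-→d24:-→d25:-→d26:-→d27:-→d28:H3  best=H3
  + 167.67.51.224/28 (H5) depth=28
  + 167.64.0.0/12 (H7) depth=12
  - 9.201.241.48/28 clear@28
  + 0.0.0.0/0 (H1) depth=0
  ? 167.64.0.0  path d0:H1→d1:-→d2:-→d3:-→d4:-→d5:-→d6:-→d7:-→d8:-→d9:-→d10:-→d11:-→d12:H7→d13:-→d14:-  best=H7
  + 9.201.0.0/16 (H4) depth=16
  ? 167.64.0.116  path d0:H1→d1:-→d2:-→d3:-→d4:-→d5:-→d6:-→d7:-→d8:-→d9:-→d10:-→d11:-→d12:H7→d13:-→d14:-  best=H7

== LOOKUPS ==
["H6","H4","H4","H3","H3","H6","H6","H4","H6","H2","H6","H2","H4","H6","H3","H7","H7"]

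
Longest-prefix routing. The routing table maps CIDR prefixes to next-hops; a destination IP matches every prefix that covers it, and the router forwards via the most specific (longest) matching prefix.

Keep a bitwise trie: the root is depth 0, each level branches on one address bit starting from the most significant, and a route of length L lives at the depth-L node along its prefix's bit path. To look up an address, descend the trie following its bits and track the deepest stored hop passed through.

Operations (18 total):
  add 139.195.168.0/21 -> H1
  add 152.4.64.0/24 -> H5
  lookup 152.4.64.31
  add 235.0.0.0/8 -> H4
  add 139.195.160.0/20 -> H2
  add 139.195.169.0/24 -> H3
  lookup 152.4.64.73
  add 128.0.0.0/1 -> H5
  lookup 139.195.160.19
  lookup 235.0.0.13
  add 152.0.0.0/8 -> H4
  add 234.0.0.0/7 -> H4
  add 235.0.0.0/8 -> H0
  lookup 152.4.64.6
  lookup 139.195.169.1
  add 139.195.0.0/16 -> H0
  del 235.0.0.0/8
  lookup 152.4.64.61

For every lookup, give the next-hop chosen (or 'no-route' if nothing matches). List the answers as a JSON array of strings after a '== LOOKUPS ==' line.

Trace:
  + 139.195.168.0/21 (H1) depth=21
  + 152.4.64.0/24 (H5) depth=24
  lookup 152.4.64.31: bits 100110000000010001000000 walk d0:-→d1:-→d2:-→d3:-→d4:-→d5:-→d6:-→d7:-→d8:-→d9:-→d10:-→d11:-→d12:-→d13:-→d14:-→d15:-→d16:-→d17:-→d18:-→d19:-→d20:-→d21:-→d22:-→d23:-→d24:H5 -> H5
  + 235.0.0.0/8 (H4) depth=8
  + 139.195.160.0/20 (H2) depth=20
  + 139.195.169.0/24 (H3) depth=24
  lookup 152.4.64.73: bits 100110000000010001000000 walk d0:-→d1:-→d2:-→d3:-→d4:-→d5:-→d6:-→d7:-→d8:-→d9:-→d10:-→d11:-→d12:-→d13:-→d14:-→d15:-→d16:-→d17:-→d18:-→d19:-→d20:-→d21:-→d22:-→d23:-→d24:H5 -> H5
  + 128.0.0.0/1 (H5) depth=1
  lookup 139.195.160.19: bits 10001011110000111010 walk d0:-→d1:H5→d2:-→d3:-→d4:-→d5:-→d6:-→d7:-→d8:-→d9:-→d10:-→d11:-→d12:-→d13:-→d14:-→d15:-→d16:-→d17:-→d18:-→d19:-→d20:H2 -> H2
  lookup 235.0.0.13: bits 11101011 walk d0:-→d1:H5→d2:-→d3:-→d4:-→d5:-→d6:-→d7:-→d8:H4 -> H4
  + 152.0.0.0/8 (H4) depth=8
  + 234.0.0.0/7 (H4) depth=7
  + 235.0.0.0/8 (H0) depth=8
  lookup 152.4.64.6: bits 100110000000010001000000 walk d0:-→d1:H5→d2:-→d3:-→d4:-→d5:-→d6:-→d7:-→d8:H4→d9:-→d10:-→d11:-→d12:-→d13:-→d14:-→d15:-→d16:-→d17:-→d18:-→d19:-→d20:-→d21:-→d22:-→d23:-→d24:H5 -> H5
  lookup 139.195.169.1: bits 100010111100001110101001 walk d0:-→d1:H5→d2:-→d3:-→d4:-→d5:-→d6:-→d7:-→d8:-→d9:-→d10:-→d11:-→d12:-→d13:-→d14:-→d15:-→d16:-→d17:-→d18:-→d19:-→d20:H2→d21:H1→d22:-→d23:-→d24:H3 -> H3
  + 139.195.0.0/16 (H0) depth=16
  del 235.0.0.0/8 (clear depth 8)
  lookup 152.4.64.61: bits 100110000000010001000000 walk d0:-→d1:H5→d2:-→d3:-→d4:-→d5:-→d6:-→d7:-→d8:H4→d9:-→d10:-→d11:-→d12:-→d13:-→d14:-→d15:-→d16:-→d17:-→d18:-→d19:-→d20:-→d21:-→d22:-→d23:-→d24:H5 -> H5

== LOOKUPS ==
["H5","H5","H2","H4","H5","H3","H5"]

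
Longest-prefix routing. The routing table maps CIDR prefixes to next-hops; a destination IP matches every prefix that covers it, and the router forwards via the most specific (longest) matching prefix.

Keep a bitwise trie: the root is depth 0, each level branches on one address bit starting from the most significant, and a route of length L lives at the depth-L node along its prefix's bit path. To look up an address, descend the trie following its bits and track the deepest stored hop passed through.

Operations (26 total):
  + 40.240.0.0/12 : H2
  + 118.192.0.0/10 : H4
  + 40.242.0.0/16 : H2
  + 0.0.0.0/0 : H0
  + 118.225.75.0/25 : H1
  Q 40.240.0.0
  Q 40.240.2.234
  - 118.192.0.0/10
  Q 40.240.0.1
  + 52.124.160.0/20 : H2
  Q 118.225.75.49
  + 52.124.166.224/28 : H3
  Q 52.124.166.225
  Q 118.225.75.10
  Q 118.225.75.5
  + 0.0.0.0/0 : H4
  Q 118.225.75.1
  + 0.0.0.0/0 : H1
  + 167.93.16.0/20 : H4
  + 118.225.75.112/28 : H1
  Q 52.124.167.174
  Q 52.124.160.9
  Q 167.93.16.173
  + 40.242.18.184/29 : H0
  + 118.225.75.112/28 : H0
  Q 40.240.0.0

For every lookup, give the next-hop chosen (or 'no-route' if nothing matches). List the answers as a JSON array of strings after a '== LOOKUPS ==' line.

Process each operation:
  + 40.240.0.0/12 (H2) depth=12
  + 118.192.0.0/10 (H4) depth=10
  + 40.242.0.0/16 (H2) depth=16
  + 0.0.0.0/0 (H0) depth=0
  + 118.225.75.0/25 (H1) depth=25
  lookup 40.240.0.0: bits 00101000111100 walk d0:H0→d1:-→d2:-→d3:-→d4:-→d5:-→d6:-→d7:-→d8:-→d9:-→d10:-→d11:-→d12:H2→d13:-→d14:- -> H2
  lookup 40.240.2.234: bits 00101000111100 walk d0:H0→d1:-→d2:-→d3:-→d4:-→d5:-→d6:-→d7:-→d8:-→d9:-→d10:-→d11:-→d12:H2→d13:-→d14:- -> H2
  - 118.192.0.0/10 clear@10
  lookup 40.240.0.1: bits 00101000111100 walk d0:H0→d1:-→d2:-→d3:-→d4:-→d5:-→d6:-→d7:-→d8:-→d9:-→d10:-→d11:-→d12:H2→d13:-→d14:- -> H2
  + 52.124.160.0/20 (H2) depth=20
  lookup 118.225.75.49: bits 0111011011100001010010110 walk d0:H0→d1:-→d2:-→d3:-→d4:-→d5:-→d6:-→d7:-→d8:-→d9:-→d10:-→d11:-→d12:-→d13:-→d14:-→d15:-→d16:-→d17:-→d18:-→d19:-→d20:-→d21:-→d22:-→d23:-→d24:-→d25:H1 -> H1
  + 52.124.166.224/28 (H3) depth=28
  lookup 52.124.166.225: bits 0011010001111100101001101110 walk d0:H0→d1:-→d2:-→d3:-→d4:-→d5:-→d6:-→d7:-→d8:-→d9:-→d10:-→d11:-→d12:-→d13:-→d14:-→d15:-→d16:-→d17:-→d18:-→d19:-→d20:H2→d21:-→d22:-→d23:-→d24:-→d25:-→d26:-→d27:-→d28:H3 -> H3
  lookup 118.225.75.10: bits 0111011011100001010010110 walk d0:H0→d1:-→d2:-→d3:-→d4:-→d5:-→d6:-→d7:-→d8:-→d9:-→d10:-→d11:-→d12:-→d13:-→d14:-→d15:-→d16:-→d17:-→d18:-→d19:-→d20:-→d21:-→d22:-→d23:-→d24:-→d25:H1 -> H1
  lookup 118.225.75.5: bits 0111011011100001010010110 walk d0:H0→d1:-→d2:-→d3:-→d4:-→d5:-→d6:-→d7:-→d8:-→d9:-→d10:-→d11:-→d12:-→d13:-→d14:-→d15:-→d16:-→d17:-→d18:-→d19:-→d20:-→d21:-→d22:-→d23:-→d24:-→d25:H1 -> H1
  + 0.0.0.0/0 (H4) depth=0
  lookup 118.225.75.1: bits 0111011011100001010010110 walk d0:H4→d1:-→d2:-→d3:-→d4:-→d5:-→d6:-→d7:-→d8:-→d9:-→d10:-→d11:-→d12:-→d13:-→d14:-→d15:-→d16:-→d17:-→d18:-→d19:-→d20:-→d21:-→d22:-→d23:-→d24:-→d25:H1 -> H1
  + 0.0.0.0/0 (H1) depth=0
  + 167.93.16.0/20 (H4) depth=20
  + 118.225.75.112/28 (H1) depth=28
  lookup 52.124.167.174: bits 00110100011111001010011 walk d0:H1→d1:-→d2:-→d3:-→d4:-→d5:-→d6:-→d7:-→d8:-→d9:-→d10:-→d11:-→d12:-→d13:-→d14:-→d15:-→d16:-→d17:-→d18:-→d19:-→d20:H2→d21:-→d22:-→d23:- -> H2
  lookup 52.124.160.9: bits 001101000111110010100 walk d0:H1→d1:-→d2:-→d3:-→d4:-→d5:-→d6:-→d7:-→d8:-→d9:-→d10:-→d11:-→d12:-→d13:-→d14:-→d15:-→d16:-→d17:-→d18:-→d19:-→d20:H2→d21:- -> H2
  lookup 167.93.16.173: bits 10100111010111010001 walk d0:H1→d1:-→d2:-→d3:-→d4:-→d5:-→d6:-→d7:-→d8:-→d9:-→d10:-→d11:-→d12:-→d13:-→d14:-→d15:-→d16:-→d17:-→d18:-→d19:-→d20:H4 -> H4
  + 40.242.18.184/29 (H0) depth=29
  + 118.225.75.112/28 (H0) depth=28
  lookup 40.240.0.0: bits 00101000111100 walk d0:H1→d1:-→d2:-→d3:-→d4:-→d5:-→d6:-→d7:-→d8:-→d9:-→d10:-→d11:-→d12:H2→d13:-→d14:- -> H2

== LOOKUPS ==
["H2","H2","H2","H1","H3","H1","H1","H1","H2","H2","H4","H2"]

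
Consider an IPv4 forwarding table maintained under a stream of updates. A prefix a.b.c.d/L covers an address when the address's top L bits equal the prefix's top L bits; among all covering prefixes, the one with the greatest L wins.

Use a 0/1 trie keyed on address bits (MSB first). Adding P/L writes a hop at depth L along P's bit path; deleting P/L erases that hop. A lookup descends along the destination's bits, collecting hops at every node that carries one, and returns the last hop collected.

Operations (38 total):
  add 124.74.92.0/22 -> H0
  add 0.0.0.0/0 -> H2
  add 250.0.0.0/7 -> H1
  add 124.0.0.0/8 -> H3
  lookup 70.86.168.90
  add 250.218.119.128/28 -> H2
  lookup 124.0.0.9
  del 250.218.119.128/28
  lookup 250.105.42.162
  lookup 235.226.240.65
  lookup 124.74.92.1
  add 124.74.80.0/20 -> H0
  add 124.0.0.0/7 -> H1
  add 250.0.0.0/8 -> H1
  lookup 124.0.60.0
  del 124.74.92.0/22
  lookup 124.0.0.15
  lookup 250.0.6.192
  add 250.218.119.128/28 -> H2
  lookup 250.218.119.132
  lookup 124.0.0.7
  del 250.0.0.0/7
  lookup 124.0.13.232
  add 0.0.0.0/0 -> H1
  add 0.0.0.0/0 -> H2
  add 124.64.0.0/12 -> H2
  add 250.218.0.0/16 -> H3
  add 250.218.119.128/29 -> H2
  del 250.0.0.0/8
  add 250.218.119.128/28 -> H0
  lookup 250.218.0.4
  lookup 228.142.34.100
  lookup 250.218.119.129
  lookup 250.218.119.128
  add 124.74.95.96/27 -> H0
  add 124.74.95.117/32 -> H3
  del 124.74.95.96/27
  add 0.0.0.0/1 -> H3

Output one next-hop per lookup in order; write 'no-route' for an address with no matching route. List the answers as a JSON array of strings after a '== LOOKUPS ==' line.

Apply in order:
  + 124.74.92.0/22 (H0) depth=22
  + 0.0.0.0/0 (H2) depth=0
  + 250.0.0.0/7 (H1) depth=7
  + 124.0.0.0/8 (H3) depth=8
  lookup 70.86.168.90: bits 01 walk d0:H2→d1:-→d2:- -> H2
  + 250.218.119.128/28 (H2) depth=28
  lookup 124.0.0.9: bits 011111000 walk d0:H2→d1:-→d2:-→d3:-→d4:-→d5:-→d6:-→d7:-→d8:H3→d9:- -> H3
  - 250.218.119.128/28 clear@28
  lookup 250.105.42.162: bits 11111010 walk d0:H2→d1:-→d2:-→d3:-→d4:-→d5:-→d6:-→d7:H1→d8:- -> H1
  lookup 235.226.240.65: bits 111 walk d0:H2→d1:-→d2:-→d3:- -> H2
  lookup 124.74.92.1: bits 0111110001001010010111 walk d0:H2→d1:-→d2:-→d3:-→d4:-→d5:-→d6:-→d7:-→d8:H3→d9:-→d10:-→d11:-→d12:-→d13:-→d14:-→d15:-→d16:-→d17:-→d18:-→d19:-→d20:-→d21:-→d22:H0 -> H0
  + 124.74.80.0/20 (H0) depth=20
  + 124.0.0.0/7 (H1) depth=7
  + 250.0.0.0/8 (H1) depth=8
  lookup 124.0.60.0: bits 011111000 walk d0:H2→d1:-→d2:-→d3:-→d4:-→d5:-→d6:-→d7:H1→d8:H3→d9:- -> H3
  - 124.74.92.0/22 clear@22
  lookup 124.0.0.15: bits 011111000 walk d0:H2→d1:-→d2:-→d3:-→d4:-→d5:-→d6:-→d7:H1→d8:H3→d9:- -> H3
  lookup 250.0.6.192: bits 11111010 walk d0:H2→d1:-→d2:-→d3:-→d4:-→d5:-→d6:-→d7:H1→d8:H1 -> H1
  + 250.218.119.128/28 (H2) depth=28
  lookup 250.218.119.132: bits 1111101011011010011101111000 walk d0:H2→d1:-→d2:-→d3:-→d4:-→d5:-→d6:-→d7:H1→d8:H1→d9:-→d10:-→d11:-→d12:-→d13:-→d14:-→d15:-→d16:-→d17:-→d18:-→d19:-→d20:-→d21:-→d22:-→d23:-→d24:-→d25:-→d26:-→d27:-→d28:H2 -> H2
  lookup 124.0.0.7: bits 011111000 walk d0:H2→d1:-→d2:-→d3:-→d4:-→d5:-→d6:-→d7:H1→d8:H3→d9:- -> H3
  - 250.0.0.0/7 clear@7
  lookup 124.0.13.232: bits 011111000 walk d0:H2→d1:-→d2:-→d3:-→d4:-→d5:-→d6:-→d7:H1→d8:H3→d9:- -> H3
  + 0.0.0.0/0 (H1) depth=0
  + 0.0.0.0/0 (H2) depth=0
  + 124.64.0.0/12 (H2) depth=12
  + 250.218.0.0/16 (H3) depth=16
  + 250.218.119.128/29 (H2) depth=29
  - 250.0.0.0/8 clear@8
  + 250.218.119.128/28 (H0) depth=28
  lookup 250.218.0.4: bits 11111010110110100 walk d0:H2→d1:-→d2:-→d3:-→d4:-→d5:-→d6:-→d7:-→d8:-→d9:-→d10:-→d11:-→d12:-→d13:-→d14:-→d15:-→d16:H3→d17:- -> H3
  lookup 228.142.34.100: bits 111 walk d0:H2→d1:-→d2:-→d3:- -> H2
  lookup 250.218.119.129: bits 11111010110110100111011110000 walk d0:H2→d1:-→d2:-→d3:-→d4:-→d5:-→d6:-→d7:-→d8:-→d9:-→d10:-→d11:-→d12:-→d13:-→d14:-→d15:-→d16:H3→d17:-→d18:-→d19:-→d20:-→d21:-→d22:-→d23:-→d24:-→d25:-→d26:-→d27:-→d28:H0→d29:H2 -> H2
  lookup 250.218.119.128: bits 11111010110110100111011110000 walk d0:H2→d1:-→d2:-→d3:-→d4:-→d5:-→d6:-→d7:-→d8:-→d9:-→d10:-→d11:-→d12:-→d13:-→d14:-→d15:-→d16:H3→d17:-→d18:-→d19:-→d20:-→d21:-→d22:-→d23:-→d24:-→d25:-→d26:-→d27:-→d28:H0→d29:H2 -> H2
  + 124.74.95.96/27 (H0) depth=27
  + 124.74.95.117/32 (H3) depth=32
  - 124.74.95.96/27 clear@27
  + 0.0.0.0/1 (H3) depth=1

== LOOKUPS ==
["H2","H3","H1","H2","H0","H3","H3","H1","H2","H3","H3","H3","H2","H2","H2"]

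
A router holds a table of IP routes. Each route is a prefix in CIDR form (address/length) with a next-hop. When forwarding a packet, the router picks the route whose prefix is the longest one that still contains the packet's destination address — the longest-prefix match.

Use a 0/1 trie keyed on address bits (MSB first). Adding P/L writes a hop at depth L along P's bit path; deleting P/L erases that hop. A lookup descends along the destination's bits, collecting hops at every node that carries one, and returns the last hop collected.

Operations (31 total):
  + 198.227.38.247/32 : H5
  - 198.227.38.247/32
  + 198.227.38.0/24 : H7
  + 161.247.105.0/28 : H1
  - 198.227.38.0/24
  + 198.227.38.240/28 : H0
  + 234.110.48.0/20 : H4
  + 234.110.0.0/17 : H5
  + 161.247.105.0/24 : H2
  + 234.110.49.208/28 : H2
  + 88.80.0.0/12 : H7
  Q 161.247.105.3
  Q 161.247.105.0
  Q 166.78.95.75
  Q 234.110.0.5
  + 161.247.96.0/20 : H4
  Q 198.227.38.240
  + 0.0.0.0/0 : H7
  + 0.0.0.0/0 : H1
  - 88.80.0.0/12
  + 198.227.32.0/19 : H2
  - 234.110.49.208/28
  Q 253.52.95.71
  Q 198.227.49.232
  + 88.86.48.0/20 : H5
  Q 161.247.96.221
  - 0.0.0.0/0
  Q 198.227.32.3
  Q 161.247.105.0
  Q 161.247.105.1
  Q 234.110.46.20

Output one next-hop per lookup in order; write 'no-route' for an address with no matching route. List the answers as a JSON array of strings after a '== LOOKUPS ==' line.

Apply in order:
  add 198.227.38.247/32 -> H5 at depth 32
  del 198.227.38.247/32 (clear depth 32)
  add 198.227.38.0/24 -> H7 at depth 24
  add 161.247.105.0/28 -> H1 at depth 28
  del 198.227.38.0/24 (clear depth 24)
  add 198.227.38.240/28 -> H0 at depth 28
  add 234.110.48.0/20 -> H4 at depth 20
  add 234.110.0.0/17 -> H5 at depth 17
  add 161.247.105.0/24 -> H2 at depth 24
  add 234.110.49.208/28 -> H2 at depth 28
  add 88.80.0.0/12 -> H7 at depth 12
  ? 161.247.105.3  path d0:-→d1:-→d2:-→d3:-→d4:-→d5:-→d6:-→d7:-→d8:-→d9:-→d10:-→d11:-→d12:-→d13:-→d14:-→d15:-→d16:-→d17:-→d18:-→d19:-→d20:-→d21:-→d22:-→d23:-→d24:H2→d25:-→d26:-→d27:-→d28:H1  best=H1
  ? 161.247.105.0  path d0:-→d1:-→d2:-→d3:-→d4:-→d5:-→d6:-→d7:-→d8:-→d9:-→d10:-→d11:-→d12:-→d13:-→d14:-→d15:-→d16:-→d17:-→d18:-→d19:-→d20:-→d21:-→d22:-→d23:-→d24:H2→d25:-→d26:-→d27:-→d28:H1  best=H1
  ? 166.78.95.75  path d0:-→d1:-→d2:-→d3:-→d4:-→d5:-  best=no-route
  ? 234.110.0.5  path d0:-→d1:-→d2:-→d3:-→d4:-→d5:-→d6:-→d7:-→d8:-→d9:-→d10:-→d11:-→d12:-→d13:-→d14:-→d15:-→d16:-→d17:H5→d18:-  best=H5
  add 161.247.96.0/20 -> H4 at depth 20
  ? 198.227.38.240  path d0:-→d1:-→d2:-→d3:-→d4:-→d5:-→d6:-→d7:-→d8:-→d9:-→d10:-→d11:-→d12:-→d13:-→d14:-→d15:-→d16:-→d17:-→d18:-→d19:-→d20:-→d21:-→d22:-→d23:-→d24:-→d25:-→d26:-→d27:-→d28:H0→d29:-  best=H0
  add 0.0.0.0/0 -> H7 at depth 0
  add 0.0.0.0/0 -> H1 at depth 0
  del 88.80.0.0/12 (clear depth 12)
  add 198.227.32.0/19 -> H2 at depth 19
  del 234.110.49.208/28 (clear depth 28)
  ? 253.52.95.71  path d0:H1→d1:-→d2:-→d3:-  best=H1
  ? 198.227.49.232  path d0:H1→d1:-→d2:-→d3:-→d4:-→d5:-→d6:-→d7:-→d8:-→d9:-→d10:-→d11:-→d12:-→d13:-→d14:-→d15:-→d16:-→d17:-→d18:-→d19:H2  best=H2
  add 88.86.48.0/20 -> H5 at depth 20
  ? 161.247.96.221  path d0:H1→d1:-→d2:-→d3:-→d4:-→d5:-→d6:-→d7:-→d8:-→d9:-→d10:-→d11:-→d12:-→d13:-→d14:-→d15:-→d16:-→d17:-→d18:-→d19:-→d20:H4  best=H4
  del 0.0.0.0/0 (clear depth 0)
  ? 198.227.32.3  path d0:-→d1:-→d2:-→d3:-→d4:-→d5:-→d6:-→d7:-→d8:-→d9:-→d10:-→d11:-→d12:-→d13:-→d14:-→d15:-→d16:-→d17:-→d18:-→d19:H2→d20:-→d21:-  best=H2
  ? 161.247.105.0  path d0:-→d1:-→d2:-→d3:-→d4:-→d5:-→d6:-→d7:-→d8:-→d9:-→d10:-→d11:-→d12:-→d13:-→d14:-→d15:-→d16:-→d17:-→d18:-→d19:-→d20:H4→d21:-→d22:-→d23:-→d24:H2→d25:-→d26:-→d27:-→d28:H1  best=H1
  ? 161.247.105.1  path d0:-→d1:-→d2:-→d3:-→d4:-→d5:-→d6:-→d7:-→d8:-→d9:-→d10:-→d11:-→d12:-→d13:-→d14:-→d15:-→d16:-→d17:-→d18:-→d19:-→d20:H4→d21:-→d22:-→d23:-→d24:H2→d25:-→d26:-→d27:-→d28:H1  best=H1
  ? 234.110.46.20  path d0:-→d1:-→d2:-→d3:-→d4:-→d5:-→d6:-→d7:-→d8:-→d9:-→d10:-→d11:-→d12:-→d13:-→d14:-→d15:-→d16:-→d17:H5→d18:-→d19:-  best=H5

== LOOKUPS ==
["H1","H1","no-route","H5","H0","H1","H2","H4","H2","H1","H1","H5"]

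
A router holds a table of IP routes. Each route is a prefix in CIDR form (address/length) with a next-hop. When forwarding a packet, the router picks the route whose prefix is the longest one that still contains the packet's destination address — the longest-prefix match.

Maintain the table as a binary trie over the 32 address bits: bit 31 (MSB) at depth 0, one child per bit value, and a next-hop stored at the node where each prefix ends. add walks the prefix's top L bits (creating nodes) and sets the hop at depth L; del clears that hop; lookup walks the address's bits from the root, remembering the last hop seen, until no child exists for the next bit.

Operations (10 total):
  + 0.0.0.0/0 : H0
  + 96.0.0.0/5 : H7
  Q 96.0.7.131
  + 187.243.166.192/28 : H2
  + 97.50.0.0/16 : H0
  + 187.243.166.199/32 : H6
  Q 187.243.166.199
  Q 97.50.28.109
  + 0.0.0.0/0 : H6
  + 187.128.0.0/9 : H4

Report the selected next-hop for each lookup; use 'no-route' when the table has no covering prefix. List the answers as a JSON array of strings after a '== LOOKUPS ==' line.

Apply in order:
  + 0.0.0.0/0 (H0) depth=0
  + 96.0.0.0/5 (H7) depth=5
  lookup 96.0.7.131: bits 01100 walk d0:H0→d1:-→d2:-→d3:-→d4:-→d5:H7 -> H7
  + 187.243.166.192/28 (H2) depth=28
  + 97.50.0.0/16 (H0) depth=16
  + 187.243.166.199/32 (H6) depth=32
  lookup 187.243.166.199: bits 10111011111100111010011011000111 walk d0:H0→d1:-→d2:-→d3:-→d4:-→d5:-→d6:-→d7:-→d8:-→d9:-→d10:-→d11:-→d12:-→d13:-→d14:-→d15:-→d16:-→d17:-→d18:-→d19:-→d20:-→d21:-→d22:-→d23:-→d24:-→d25:-→d26:-→d27:-→d28:H2→d29:-→d30:-→d31:-→d32:H6 -> H6
  lookup 97.50.28.109: bits 0110000100110010 walk d0:H0→d1:-→d2:-→d3:-→d4:-→d5:H7→d6:-→d7:-→d8:-→d9:-→d10:-→d11:-→d12:-→d13:-→d14:-→d15:-→d16:H0 -> H0
  + 0.0.0.0/0 (H6) depth=0
  + 187.128.0.0/9 (H4) depth=9

== LOOKUPS ==
["H7","H6","H0"]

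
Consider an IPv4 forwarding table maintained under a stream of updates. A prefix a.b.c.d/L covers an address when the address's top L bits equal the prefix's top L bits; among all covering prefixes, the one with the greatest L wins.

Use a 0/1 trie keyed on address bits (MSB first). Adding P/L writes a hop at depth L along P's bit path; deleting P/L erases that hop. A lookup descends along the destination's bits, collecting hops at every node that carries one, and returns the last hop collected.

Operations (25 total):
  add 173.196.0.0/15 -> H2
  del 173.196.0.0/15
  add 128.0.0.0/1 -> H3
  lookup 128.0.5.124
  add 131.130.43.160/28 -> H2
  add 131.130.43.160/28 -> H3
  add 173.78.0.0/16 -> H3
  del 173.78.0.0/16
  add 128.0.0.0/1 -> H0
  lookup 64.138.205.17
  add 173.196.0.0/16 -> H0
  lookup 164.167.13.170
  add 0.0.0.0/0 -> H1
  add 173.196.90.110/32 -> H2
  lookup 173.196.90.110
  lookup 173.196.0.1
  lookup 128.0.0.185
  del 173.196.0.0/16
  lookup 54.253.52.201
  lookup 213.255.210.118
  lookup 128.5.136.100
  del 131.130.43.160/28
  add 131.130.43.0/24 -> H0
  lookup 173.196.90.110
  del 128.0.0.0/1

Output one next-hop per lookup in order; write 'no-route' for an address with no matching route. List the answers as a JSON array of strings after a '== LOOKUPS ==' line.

Apply in order:
  add 173.196.0.0/15 -> H2 at depth 15
  - 173.196.0.0/15 clear@15
  add 128.0.0.0/1 -> H3 at depth 1
  ? 128.0.5.124  path d0:-→d1:H3→d2:-  best=H3
  add 131.130.43.160/28 -> H2 at depth 28
  add 131.130.43.160/28 -> H3 at depth 28
  add 173.78.0.0/16 -> H3 at depth 16
  - 173.78.0.0/16 clear@16
  add 128.0.0.0/1 -> H0 at depth 1
  ? 64.138.205.17  path d0:-  best=no-route
  add 173.196.0.0/16 -> H0 at depth 16
  ? 164.167.13.170  path d0:-→d1:H0→d2:-→d3:-→d4:-  best=H0
  add 0.0.0.0/0 -> H1 at depth 0
  add 173.196.90.110/32 -> H2 at depth 32
  ? 173.196.90.110  path d0:H1→d1:H0→d2:-→d3:-→d4:-→d5:-→d6:-→d7:-→d8:-→d9:-→d10:-→d11:-→d12:-→d13:-→d14:-→d15:-→d16:H0→d17:-→d18:-→d19:-→d20:-→d21:-→d22:-→d23:-→d24:-→d25:-→d26:-→d27:-→d28:-→d29:-→d30:-→d31:-→d32:H2  best=H2
  ? 173.196.0.1  path d0:H1→d1:H0→d2:-→d3:-→d4:-→d5:-→d6:-→d7:-→d8:-→d9:-→d10:-→d11:-→d12:-→d13:-→d14:-→d15:-→d16:H0→d17:-  best=H0
  ? 128.0.0.185  path d0:H1→d1:H0→d2:-→d3:-→d4:-→d5:-→d6:-  best=H0
  - 173.196.0.0/16 clear@16
  ? 54.253.52.201  path d0:H1  best=H1
  ? 213.255.210.118  path d0:H1→d1:H0  best=H0
  ? 128.5.136.100  path d0:H1→d1:H0→d2:-→d3:-→d4:-→d5:-→d6:-  best=H0
  - 131.130.43.160/28 clear@28
  add 131.130.43.0/24 -> H0 at depth 24
  ? 173.196.90.110  path d0:H1→d1:H0→d2:-→d3:-→d4:-→d5:-→d6:-→d7:-→d8:-→d9:-→d10:-→d11:-→d12:-→d13:-→d14:-→d15:-→d16:-→d17:-→d18:-→d19:-→d20:-→d21:-→d22:-→d23:-→d24:-→d25:-→d26:-→d27:-→d28:-→d29:-→d30:-→d31:-→d32:H2  best=H2
  - 128.0.0.0/1 clear@1

== LOOKUPS ==
["H3","no-route","H0","H2","H0","H0","H1","H0","H0","H2"]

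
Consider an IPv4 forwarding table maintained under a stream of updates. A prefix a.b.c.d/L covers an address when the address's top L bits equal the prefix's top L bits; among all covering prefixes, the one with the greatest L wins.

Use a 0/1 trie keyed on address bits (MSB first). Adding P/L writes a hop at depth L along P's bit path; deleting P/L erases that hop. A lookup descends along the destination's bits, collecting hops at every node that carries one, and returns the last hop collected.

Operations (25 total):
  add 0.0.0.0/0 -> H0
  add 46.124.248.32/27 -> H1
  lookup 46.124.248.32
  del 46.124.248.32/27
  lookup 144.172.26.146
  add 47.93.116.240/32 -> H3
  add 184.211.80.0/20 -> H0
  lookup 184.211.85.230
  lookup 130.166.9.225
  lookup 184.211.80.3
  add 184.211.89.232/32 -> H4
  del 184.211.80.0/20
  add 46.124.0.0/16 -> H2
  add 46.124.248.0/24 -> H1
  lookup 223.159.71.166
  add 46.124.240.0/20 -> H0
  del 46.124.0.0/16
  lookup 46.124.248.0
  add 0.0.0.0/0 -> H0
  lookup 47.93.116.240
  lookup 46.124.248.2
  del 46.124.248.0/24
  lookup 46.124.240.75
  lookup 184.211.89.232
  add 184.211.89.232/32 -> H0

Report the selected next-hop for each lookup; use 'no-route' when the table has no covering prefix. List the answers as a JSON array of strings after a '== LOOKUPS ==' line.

Apply in order:
  add 0.0.0.0/0 -> H0 at depth 0
  add 46.124.248.32/27 -> H1 at depth 27
  Q 46.124.248.32: descend 001011100111110011111000001 ; hops seen [H0,H1] ; pick H1
  - 46.124.248.32/27 clear@27
  Q 144.172.26.146: descend ε ; hops seen [H0] ; pick H0
  add 47.93.116.240/32 -> H3 at depth 32
  add 184.211.80.0/20 -> H0 at depth 20
  Q 184.211.85.230: descend 10111000110100110101 ; hops seen [H0,H0] ; pick H0
  Q 130.166.9.225: descend 10 ; hops seen [H0] ; pick H0
  Q 184.211.80.3: descend 10111000110100110101 ; hops seen [H0,H0] ; pick H0
  add 184.211.89.232/32 -> H4 at depth 32
  - 184.211.80.0/20 clear@20
  add 46.124.0.0/16 -> H2 at depth 16
  add 46.124.248.0/24 -> H1 at depth 24
  Q 223.159.71.166: descend 1 ; hops seen [H0] ; pick H0
  add 46.124.240.0/20 -> H0 at depth 20
  - 46.124.0.0/16 clear@16
  Q 46.124.248.0: descend 00101110011111001111100000 ; hops seen [H0,H0,H1] ; pick H1
  add 0.0.0.0/0 -> H0 at depth 0
  Q 47.93.116.240: descend 00101111010111010111010011110000 ; hops seen [H0,H3] ; pick H3
  Q 46.124.248.2: descend 00101110011111001111100000 ; hops seen [H0,H0,H1] ; pick H1
  - 46.124.248.0/24 clear@24
  Q 46.124.240.75: descend 00101110011111001111 ; hops seen [H0,H0] ; pick H0
  Q 184.211.89.232: descend 10111000110100110101100111101000 ; hops seen [H0,H4] ; pick H4
  add 184.211.89.232/32 -> H0 at depth 32

== LOOKUPS ==
["H1","H0","H0","H0","H0","H0","H1","H3","H1","H0","H4"]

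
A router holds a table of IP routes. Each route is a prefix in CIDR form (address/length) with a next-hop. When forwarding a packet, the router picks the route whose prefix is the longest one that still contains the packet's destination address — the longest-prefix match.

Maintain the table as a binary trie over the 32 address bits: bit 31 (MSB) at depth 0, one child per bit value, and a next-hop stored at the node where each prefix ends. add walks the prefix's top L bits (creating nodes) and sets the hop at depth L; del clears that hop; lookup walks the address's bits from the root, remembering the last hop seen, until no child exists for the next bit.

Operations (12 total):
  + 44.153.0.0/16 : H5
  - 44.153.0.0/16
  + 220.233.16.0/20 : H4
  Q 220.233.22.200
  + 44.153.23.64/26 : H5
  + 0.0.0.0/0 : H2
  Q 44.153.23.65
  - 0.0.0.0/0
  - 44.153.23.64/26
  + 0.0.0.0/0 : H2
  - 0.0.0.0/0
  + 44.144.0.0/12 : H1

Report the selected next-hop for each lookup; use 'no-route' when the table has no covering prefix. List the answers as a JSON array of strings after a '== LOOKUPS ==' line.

Process each operation:
  add 44.153.0.0/16 -> H5 at depth 16
  - 44.153.0.0/16 clear@16
  add 220.233.16.0/20 -> H4 at depth 20
  Q 220.233.22.200: descend 11011100111010010001 ; hops seen [H4] ; pick H4
  add 44.153.23.64/26 -> H5 at depth 26
  add 0.0.0.0/0 -> H2 at depth 0
  Q 44.153.23.65: descend 00101100100110010001011101 ; hops seen [H2,H5] ; pick H5
  - 0.0.0.0/0 clear@0
  - 44.153.23.64/26 clear@26
  add 0.0.0.0/0 -> H2 at depth 0
  - 0.0.0.0/0 clear@0
  add 44.144.0.0/12 -> H1 at depth 12

== LOOKUPS ==
["H4","H5"]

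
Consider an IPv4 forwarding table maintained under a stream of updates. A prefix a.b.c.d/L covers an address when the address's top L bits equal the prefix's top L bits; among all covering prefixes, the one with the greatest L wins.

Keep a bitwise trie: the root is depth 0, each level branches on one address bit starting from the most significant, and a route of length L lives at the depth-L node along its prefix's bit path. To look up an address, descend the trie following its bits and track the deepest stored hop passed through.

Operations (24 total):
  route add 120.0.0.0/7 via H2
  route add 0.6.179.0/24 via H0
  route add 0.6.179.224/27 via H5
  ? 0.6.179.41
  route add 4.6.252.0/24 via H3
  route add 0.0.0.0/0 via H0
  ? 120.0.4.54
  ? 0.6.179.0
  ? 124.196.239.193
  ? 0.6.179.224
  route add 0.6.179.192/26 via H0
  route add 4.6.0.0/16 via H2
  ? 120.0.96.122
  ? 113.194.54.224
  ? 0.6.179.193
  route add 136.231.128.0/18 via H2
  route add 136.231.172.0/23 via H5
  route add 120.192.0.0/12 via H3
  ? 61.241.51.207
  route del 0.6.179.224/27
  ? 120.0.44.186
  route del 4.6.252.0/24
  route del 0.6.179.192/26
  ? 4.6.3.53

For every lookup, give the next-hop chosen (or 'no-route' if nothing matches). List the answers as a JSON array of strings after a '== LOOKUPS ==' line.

Trace:
  add 120.0.0.0/7 -> H2 at depth 7
  add 0.6.179.0/24 -> H0 at depth 24
  add 0.6.179.224/27 -> H5 at depth 27
  ? 0.6.179.41  path d0:-→d1:-→d2:-→d3:-→d4:-→d5:-→d6:-→d7:-→d8:-→d9:-→d10:-→d11:-→d12:-→d13:-→d14:-→d15:-→d16:-→d17:-→d18:-→d19:-→d20:-→d21:-→d22:-→d23:-→d24:H0  best=H0
  add 4.6.252.0/24 -> H3 at depth 24
  add 0.0.0.0/0 -> H0 at depth 0
  ? 120.0.4.54  path d0:H0→d1:-→d2:-→d3:-→d4:-→d5:-→d6:-→d7:H2  best=H2
  ? 0.6.179.0  path d0:H0→d1:-→d2:-→d3:-→d4:-→d5:-→d6:-→d7:-→d8:-→d9:-→d10:-→d11:-→d12:-→d13:-→d14:-→d15:-→d16:-→d17:-→d18:-→d19:-→d20:-→d21:-→d22:-→d23:-→d24:H0  best=H0
  ? 124.196.239.193  path d0:H0→d1:-→d2:-→d3:-→d4:-→d5:-  best=H0
  ? 0.6.179.224  path d0:H0→d1:-→d2:-→d3:-→d4:-→d5:-→d6:-→d7:-→d8:-→d9:-→d10:-→d11:-→d12:-→d13:-→d14:-→d15:-→d16:-→d17:-→d18:-→d19:-→d20:-→d21:-→d22:-→d23:-→d24:H0→d25:-→d26:-→d27:H5  best=H5
  add 0.6.179.192/26 -> H0 at depth 26
  add 4.6.0.0/16 -> H2 at depth 16
  ? 120.0.96.122  path d0:H0→d1:-→d2:-→d3:-→d4:-→d5:-→d6:-→d7:H2  best=H2
  ? 113.194.54.224  path d0:H0→d1:-→d2:-→d3:-→d4:-  best=H0
  ? 0.6.179.193  path d0:H0→d1:-→d2:-→d3:-→d4:-→d5:-→d6:-→d7:-→d8:-→d9:-→d10:-→d11:-→d12:-→d13:-→d14:-→d15:-→d16:-→d17:-→d18:-→d19:-→d20:-→d21:-→d22:-→d23:-→d24:H0→d25:-→d26:H0  best=H0
  add 136.231.128.0/18 -> H2 at depth 18
  add 136.231.172.0/23 -> H5 at depth 23
  add 120.192.0.0/12 -> H3 at depth 12
  ? 61.241.51.207  path d0:H0→d1:-→d2:-  best=H0
  del 0.6.179.224/27 (clear depth 27)
  ? 120.0.44.186  path d0:H0→d1:-→d2:-→d3:-→d4:-→d5:-→d6:-→d7:H2→d8:-  best=H2
  del 4.6.252.0/24 (clear depth 24)
  del 0.6.179.192/26 (clear depth 26)
  ? 4.6.3.53  path d0:H0→d1:-→d2:-→d3:-→d4:-→d5:-→d6:-→d7:-→d8:-→d9:-→d10:-→d11:-→d12:-→d13:-→d14:-→d15:-→d16:H2  best=H2

== LOOKUPS ==
["H0","H2","H0","H0","H5","H2","H0","H0","H0","H2","H2"]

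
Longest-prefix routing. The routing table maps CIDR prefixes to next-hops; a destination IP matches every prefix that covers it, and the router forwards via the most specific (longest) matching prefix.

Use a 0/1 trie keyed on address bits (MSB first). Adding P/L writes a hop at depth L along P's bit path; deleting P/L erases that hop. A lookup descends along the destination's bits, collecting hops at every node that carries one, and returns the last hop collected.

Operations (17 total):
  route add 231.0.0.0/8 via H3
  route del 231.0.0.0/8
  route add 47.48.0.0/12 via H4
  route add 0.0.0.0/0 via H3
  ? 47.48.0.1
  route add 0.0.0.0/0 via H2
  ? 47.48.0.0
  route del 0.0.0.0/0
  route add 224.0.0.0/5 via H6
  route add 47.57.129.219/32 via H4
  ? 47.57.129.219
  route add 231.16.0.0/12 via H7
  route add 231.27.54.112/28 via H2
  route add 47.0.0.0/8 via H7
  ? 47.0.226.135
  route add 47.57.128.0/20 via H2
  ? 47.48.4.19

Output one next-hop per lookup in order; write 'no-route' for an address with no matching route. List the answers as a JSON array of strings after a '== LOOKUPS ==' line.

Trace:
  + 231.0.0.0/8 (H3) depth=8
  del 231.0.0.0/8 (clear depth 8)
  + 47.48.0.0/12 (H4) depth=12
  + 0.0.0.0/0 (H3) depth=0
  lookup 47.48.0.1: bits 001011110011 walk d0:H3→d1:-→d2:-→d3:-→d4:-→d5:-→d6:-→d7:-→d8:-→d9:-→d10:-→d11:-→d12:H4 -> H4
  + 0.0.0.0/0 (H2) depth=0
  lookup 47.48.0.0: bits 001011110011 walk d0:H2→d1:-→d2:-→d3:-→d4:-→d5:-→d6:-→d7:-→d8:-→d9:-→d10:-→d11:-→d12:H4 -> H4
  del 0.0.0.0/0 (clear depth 0)
  + 224.0.0.0/5 (H6) depth=5
  + 47.57.129.219/32 (H4) depth=32
  lookup 47.57.129.219: bits 00101111001110011000000111011011 walk d0:-→d1:-→d2:-→d3:-→d4:-→d5:-→d6:-→d7:-→d8:-→d9:-→d10:-→d11:-→d12:H4→d13:-→d14:-→d15:-→d16:-→d17:-→d18:-→d19:-→d20:-→d21:-→d22:-→d23:-→d24:-→d25:-→d26:-→d27:-→d28:-→d29:-→d30:-→d31:-→d32:H4 -> H4
  + 231.16.0.0/12 (H7) depth=12
  + 231.27.54.112/28 (H2) depth=28
  + 47.0.0.0/8 (H7) depth=8
  lookup 47.0.226.135: bits 0010111100 walk d0:-→d1:-→d2:-→d3:-→d4:-→d5:-→d6:-→d7:-→d8:H7→d9:-→d10:- -> H7
  + 47.57.128.0/20 (H2) depth=20
  lookup 47.48.4.19: bits 001011110011 walk d0:-→d1:-→d2:-→d3:-→d4:-→d5:-→d6:-→d7:-→d8:H7→d9:-→d10:-→d11:-→d12:H4 -> H4

== LOOKUPS ==
["H4","H4","H4","H7","H4"]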